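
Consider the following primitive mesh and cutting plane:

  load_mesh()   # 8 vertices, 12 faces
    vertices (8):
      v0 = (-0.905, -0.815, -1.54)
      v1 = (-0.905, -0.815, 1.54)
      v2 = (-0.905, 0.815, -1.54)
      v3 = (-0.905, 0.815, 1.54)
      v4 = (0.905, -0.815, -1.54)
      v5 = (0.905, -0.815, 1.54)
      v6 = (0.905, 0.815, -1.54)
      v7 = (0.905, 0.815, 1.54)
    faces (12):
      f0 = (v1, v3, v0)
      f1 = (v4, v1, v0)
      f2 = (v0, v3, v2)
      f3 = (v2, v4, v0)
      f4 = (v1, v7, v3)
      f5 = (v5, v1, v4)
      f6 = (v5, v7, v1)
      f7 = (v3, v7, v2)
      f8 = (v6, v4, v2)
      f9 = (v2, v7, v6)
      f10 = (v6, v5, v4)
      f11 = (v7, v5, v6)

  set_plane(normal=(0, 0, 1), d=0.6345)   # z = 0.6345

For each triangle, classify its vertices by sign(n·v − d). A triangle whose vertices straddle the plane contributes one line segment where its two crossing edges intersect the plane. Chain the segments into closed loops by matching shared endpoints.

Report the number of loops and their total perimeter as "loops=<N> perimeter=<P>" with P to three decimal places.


loops=1 perimeter=6.880

Straddling triangles (8 of 12):
  (v1,v3,v0) [++-] → (-0.905, 0.335791, 0.6345)–(-0.905, -0.815, 0.6345)  len=1.1508
  (v4,v1,v0) [-+-] → (-0.372872, -0.815, 0.6345)–(-0.905, -0.815, 0.6345)  len=0.5321
  (v0,v3,v2) [-+-] → (-0.905, 0.335791, 0.6345)–(-0.905, 0.815, 0.6345)  len=0.4792
  (v5,v1,v4) [++-] → (-0.372872, -0.815, 0.6345)–(0.905, -0.815, 0.6345)  len=1.2779
  (v3,v7,v2) [++-] → (0.372872, 0.815, 0.6345)–(-0.905, 0.815, 0.6345)  len=1.2779
  (v2,v7,v6) [-+-] → (0.372872, 0.815, 0.6345)–(0.905, 0.815, 0.6345)  len=0.5321
  (v6,v5,v4) [-+-] → (0.905, -0.335791, 0.6345)–(0.905, -0.815, 0.6345)  len=0.4792
  (v7,v5,v6) [++-] → (0.905, -0.335791, 0.6345)–(0.905, 0.815, 0.6345)  len=1.1508

Chained into 1 loop(s):
  loop 1: 8 segments, perimeter = 6.8800
Total perimeter = 6.880


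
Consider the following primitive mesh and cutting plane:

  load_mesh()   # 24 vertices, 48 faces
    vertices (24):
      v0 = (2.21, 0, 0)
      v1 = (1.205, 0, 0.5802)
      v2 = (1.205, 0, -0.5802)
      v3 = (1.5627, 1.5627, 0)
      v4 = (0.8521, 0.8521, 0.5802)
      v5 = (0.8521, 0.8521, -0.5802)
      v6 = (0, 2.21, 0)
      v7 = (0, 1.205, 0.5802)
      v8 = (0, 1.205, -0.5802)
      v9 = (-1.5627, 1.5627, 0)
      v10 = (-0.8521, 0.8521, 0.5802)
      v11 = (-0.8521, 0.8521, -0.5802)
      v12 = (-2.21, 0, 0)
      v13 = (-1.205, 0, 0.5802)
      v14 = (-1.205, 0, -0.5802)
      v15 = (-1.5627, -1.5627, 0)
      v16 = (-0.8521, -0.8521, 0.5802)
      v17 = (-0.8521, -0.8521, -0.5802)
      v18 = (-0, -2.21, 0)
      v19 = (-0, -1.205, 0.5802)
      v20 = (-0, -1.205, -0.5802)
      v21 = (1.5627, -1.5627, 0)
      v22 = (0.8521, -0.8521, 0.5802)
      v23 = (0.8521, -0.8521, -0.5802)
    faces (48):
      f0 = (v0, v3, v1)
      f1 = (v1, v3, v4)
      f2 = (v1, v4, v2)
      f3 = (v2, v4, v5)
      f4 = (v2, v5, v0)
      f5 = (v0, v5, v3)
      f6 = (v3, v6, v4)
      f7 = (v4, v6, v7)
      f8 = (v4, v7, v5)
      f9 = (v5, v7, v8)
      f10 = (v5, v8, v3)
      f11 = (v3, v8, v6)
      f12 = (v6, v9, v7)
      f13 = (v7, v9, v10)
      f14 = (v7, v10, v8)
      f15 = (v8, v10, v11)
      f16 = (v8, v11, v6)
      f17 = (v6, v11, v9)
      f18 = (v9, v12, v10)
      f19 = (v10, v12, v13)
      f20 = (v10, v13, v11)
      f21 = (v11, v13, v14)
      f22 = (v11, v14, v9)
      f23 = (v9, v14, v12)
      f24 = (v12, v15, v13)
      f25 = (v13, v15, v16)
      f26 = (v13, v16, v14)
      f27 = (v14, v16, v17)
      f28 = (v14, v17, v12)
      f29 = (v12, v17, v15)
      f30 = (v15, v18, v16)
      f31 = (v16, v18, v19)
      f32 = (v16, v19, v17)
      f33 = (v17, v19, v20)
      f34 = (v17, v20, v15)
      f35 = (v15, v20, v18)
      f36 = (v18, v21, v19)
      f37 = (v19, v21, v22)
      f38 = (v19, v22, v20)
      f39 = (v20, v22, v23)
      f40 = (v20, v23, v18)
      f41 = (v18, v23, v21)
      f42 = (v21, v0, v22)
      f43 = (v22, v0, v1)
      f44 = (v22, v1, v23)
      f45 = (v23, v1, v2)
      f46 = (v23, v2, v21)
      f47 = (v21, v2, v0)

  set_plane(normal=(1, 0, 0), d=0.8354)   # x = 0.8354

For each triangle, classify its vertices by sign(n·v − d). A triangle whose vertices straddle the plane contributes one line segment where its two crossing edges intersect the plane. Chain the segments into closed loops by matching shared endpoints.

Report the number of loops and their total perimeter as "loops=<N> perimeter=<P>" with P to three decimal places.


Straddling triangles (12 of 48):
  (v3,v6,v4) [+-+] → (0.8354, 1.86396, 0)–(0.8354, 0.878713, 0.568829)  len=1.1377
  (v4,v6,v7) [+--] → (0.8354, 0.878713, 0.568829)–(0.8354, 0.859016, 0.5802)  len=0.0227
  (v4,v7,v5) [+-+] → (0.8354, 0.859016, 0.5802)–(0.8354, 0.859016, -0.557458)  len=1.1377
  (v5,v7,v8) [+--] → (0.8354, 0.859016, -0.557458)–(0.8354, 0.859016, -0.5802)  len=0.0227
  (v5,v8,v3) [+-+] → (0.8354, 0.859016, -0.5802)–(0.8354, 1.39622, -0.270032)  len=0.6203
  (v3,v8,v6) [+--] → (0.8354, 1.39622, -0.270032)–(0.8354, 1.86396, 0)  len=0.5401
  (v18,v21,v19) [-+-] → (0.8354, -1.86396, 0)–(0.8354, -1.39622, 0.270032)  len=0.5401
  (v19,v21,v22) [-++] → (0.8354, -1.39622, 0.270032)–(0.8354, -0.859016, 0.5802)  len=0.6203
  (v19,v22,v20) [-+-] → (0.8354, -0.859016, 0.5802)–(0.8354, -0.859016, 0.557458)  len=0.0227
  (v20,v22,v23) [-++] → (0.8354, -0.859016, 0.557458)–(0.8354, -0.859016, -0.5802)  len=1.1377
  (v20,v23,v18) [-+-] → (0.8354, -0.859016, -0.5802)–(0.8354, -0.878713, -0.568829)  len=0.0227
  (v18,v23,v21) [-++] → (0.8354, -0.878713, -0.568829)–(0.8354, -1.86396, 0)  len=1.1377

Chained into 2 loop(s):
  loop 1: 6 segments, perimeter = 3.4812
  loop 2: 6 segments, perimeter = 3.4812
Total perimeter = 6.962

loops=2 perimeter=6.962


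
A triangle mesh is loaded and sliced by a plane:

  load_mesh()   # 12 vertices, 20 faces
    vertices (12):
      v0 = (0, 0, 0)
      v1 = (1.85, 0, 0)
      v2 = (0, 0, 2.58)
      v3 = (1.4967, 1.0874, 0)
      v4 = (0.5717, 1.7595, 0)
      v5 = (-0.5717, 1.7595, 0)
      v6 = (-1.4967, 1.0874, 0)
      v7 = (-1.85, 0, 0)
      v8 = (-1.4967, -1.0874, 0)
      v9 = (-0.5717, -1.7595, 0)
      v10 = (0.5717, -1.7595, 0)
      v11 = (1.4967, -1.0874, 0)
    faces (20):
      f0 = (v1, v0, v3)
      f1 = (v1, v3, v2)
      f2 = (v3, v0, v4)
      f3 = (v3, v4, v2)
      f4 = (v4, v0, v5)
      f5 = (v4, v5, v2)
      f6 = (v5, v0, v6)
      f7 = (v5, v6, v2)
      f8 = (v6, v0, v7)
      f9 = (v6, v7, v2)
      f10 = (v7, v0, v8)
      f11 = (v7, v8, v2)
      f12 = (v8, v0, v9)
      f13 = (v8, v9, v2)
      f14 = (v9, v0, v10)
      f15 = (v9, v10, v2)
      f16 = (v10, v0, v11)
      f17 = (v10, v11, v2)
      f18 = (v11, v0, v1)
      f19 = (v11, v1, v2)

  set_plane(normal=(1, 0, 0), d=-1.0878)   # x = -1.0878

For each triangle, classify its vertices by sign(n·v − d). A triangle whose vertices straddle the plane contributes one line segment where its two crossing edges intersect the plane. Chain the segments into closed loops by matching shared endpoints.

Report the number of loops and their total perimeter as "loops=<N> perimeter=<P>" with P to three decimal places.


loops=1 perimeter=6.348

Straddling triangles (8 of 20):
  (v5,v0,v6) [++-] → (-1.0878, 0.790321, 0)–(-1.0878, 1.3845, 0)  len=0.5942
  (v5,v6,v2) [+-+] → (-1.0878, 1.3845, 0)–(-1.0878, 0.790321, 0.704859)  len=0.9219
  (v6,v0,v7) [-+-] → (-1.0878, 0.790321, 0)–(-1.0878, 0, 0)  len=0.7903
  (v6,v7,v2) [--+] → (-1.0878, 0, 1.06296)–(-1.0878, 0.790321, 0.704859)  len=0.8677
  (v7,v0,v8) [-+-] → (-1.0878, 0, 0)–(-1.0878, -0.790321, 0)  len=0.7903
  (v7,v8,v2) [--+] → (-1.0878, -0.790321, 0.704859)–(-1.0878, 0, 1.06296)  len=0.8677
  (v8,v0,v9) [-++] → (-1.0878, -0.790321, 0)–(-1.0878, -1.3845, 0)  len=0.5942
  (v8,v9,v2) [-++] → (-1.0878, -1.3845, 0)–(-1.0878, -0.790321, 0.704859)  len=0.9219

Chained into 1 loop(s):
  loop 1: 8 segments, perimeter = 6.3481
Total perimeter = 6.348


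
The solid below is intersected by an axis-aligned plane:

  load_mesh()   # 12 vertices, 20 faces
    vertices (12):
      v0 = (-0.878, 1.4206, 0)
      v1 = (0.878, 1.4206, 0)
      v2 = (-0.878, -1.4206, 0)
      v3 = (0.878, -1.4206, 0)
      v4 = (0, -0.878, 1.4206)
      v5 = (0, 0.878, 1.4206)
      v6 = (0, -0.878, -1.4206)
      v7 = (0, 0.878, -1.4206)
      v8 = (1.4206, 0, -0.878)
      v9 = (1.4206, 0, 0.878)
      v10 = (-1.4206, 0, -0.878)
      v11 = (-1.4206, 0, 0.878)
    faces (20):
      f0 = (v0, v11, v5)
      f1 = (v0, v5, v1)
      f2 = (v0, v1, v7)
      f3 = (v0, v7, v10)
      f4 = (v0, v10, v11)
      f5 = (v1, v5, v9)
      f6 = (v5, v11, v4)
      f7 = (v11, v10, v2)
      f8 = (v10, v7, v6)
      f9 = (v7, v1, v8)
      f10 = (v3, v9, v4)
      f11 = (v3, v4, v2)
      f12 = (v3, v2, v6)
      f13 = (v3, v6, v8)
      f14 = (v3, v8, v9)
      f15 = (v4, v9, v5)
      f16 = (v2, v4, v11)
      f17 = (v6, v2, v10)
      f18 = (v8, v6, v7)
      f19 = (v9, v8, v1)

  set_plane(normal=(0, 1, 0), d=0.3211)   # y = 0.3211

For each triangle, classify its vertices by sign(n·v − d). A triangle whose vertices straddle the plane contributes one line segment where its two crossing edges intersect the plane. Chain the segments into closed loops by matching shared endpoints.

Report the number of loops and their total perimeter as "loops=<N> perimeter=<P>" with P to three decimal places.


Straddling triangles (10 of 20):
  (v0,v11,v5) [+-+] → (-1.29796, 0.3211, 0.679545)–(-0.901062, 0.3211, 1.07644)  len=0.5613
  (v0,v7,v10) [++-] → (-0.901062, 0.3211, -1.07644)–(-1.29796, 0.3211, -0.679545)  len=0.5613
  (v0,v10,v11) [+--] → (-1.29796, 0.3211, -0.679545)–(-1.29796, 0.3211, 0.679545)  len=1.3591
  (v1,v5,v9) [++-] → (0.901062, 0.3211, 1.07644)–(1.29796, 0.3211, 0.679545)  len=0.5613
  (v5,v11,v4) [+--] → (-0.901062, 0.3211, 1.07644)–(0, 0.3211, 1.4206)  len=0.9646
  (v10,v7,v6) [-+-] → (-0.901062, 0.3211, -1.07644)–(0, 0.3211, -1.4206)  len=0.9646
  (v7,v1,v8) [++-] → (1.29796, 0.3211, -0.679545)–(0.901062, 0.3211, -1.07644)  len=0.5613
  (v4,v9,v5) [--+] → (0.901062, 0.3211, 1.07644)–(0, 0.3211, 1.4206)  len=0.9646
  (v8,v6,v7) [--+] → (0, 0.3211, -1.4206)–(0.901062, 0.3211, -1.07644)  len=0.9646
  (v9,v8,v1) [--+] → (1.29796, 0.3211, -0.679545)–(1.29796, 0.3211, 0.679545)  len=1.3591

Chained into 1 loop(s):
  loop 1: 10 segments, perimeter = 8.8216
Total perimeter = 8.822

loops=1 perimeter=8.822


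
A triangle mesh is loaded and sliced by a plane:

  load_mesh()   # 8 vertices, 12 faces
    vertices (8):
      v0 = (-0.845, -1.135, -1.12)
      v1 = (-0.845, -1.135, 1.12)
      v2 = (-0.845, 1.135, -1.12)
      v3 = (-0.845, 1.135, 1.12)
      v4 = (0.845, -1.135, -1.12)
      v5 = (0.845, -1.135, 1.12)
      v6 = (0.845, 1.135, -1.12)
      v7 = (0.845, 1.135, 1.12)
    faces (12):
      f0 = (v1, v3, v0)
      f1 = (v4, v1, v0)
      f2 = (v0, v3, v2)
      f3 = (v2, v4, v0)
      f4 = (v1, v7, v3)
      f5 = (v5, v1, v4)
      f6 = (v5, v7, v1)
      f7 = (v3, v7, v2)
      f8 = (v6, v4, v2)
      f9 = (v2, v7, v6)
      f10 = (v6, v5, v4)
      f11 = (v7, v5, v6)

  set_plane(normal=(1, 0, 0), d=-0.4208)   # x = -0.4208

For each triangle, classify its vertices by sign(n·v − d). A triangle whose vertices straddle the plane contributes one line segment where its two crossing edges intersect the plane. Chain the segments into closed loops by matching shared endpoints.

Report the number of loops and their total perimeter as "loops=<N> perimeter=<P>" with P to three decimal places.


Straddling triangles (8 of 12):
  (v4,v1,v0) [+--] → (-0.4208, -1.135, 0.557747)–(-0.4208, -1.135, -1.12)  len=1.6777
  (v2,v4,v0) [-+-] → (-0.4208, 0.565217, -1.12)–(-0.4208, -1.135, -1.12)  len=1.7002
  (v1,v7,v3) [-+-] → (-0.4208, -0.565217, 1.12)–(-0.4208, 1.135, 1.12)  len=1.7002
  (v5,v1,v4) [+-+] → (-0.4208, -1.135, 1.12)–(-0.4208, -1.135, 0.557747)  len=0.5623
  (v5,v7,v1) [++-] → (-0.4208, -0.565217, 1.12)–(-0.4208, -1.135, 1.12)  len=0.5698
  (v3,v7,v2) [-+-] → (-0.4208, 1.135, 1.12)–(-0.4208, 1.135, -0.557747)  len=1.6777
  (v6,v4,v2) [++-] → (-0.4208, 0.565217, -1.12)–(-0.4208, 1.135, -1.12)  len=0.5698
  (v2,v7,v6) [-++] → (-0.4208, 1.135, -0.557747)–(-0.4208, 1.135, -1.12)  len=0.5623

Chained into 1 loop(s):
  loop 1: 8 segments, perimeter = 9.0200
Total perimeter = 9.020

loops=1 perimeter=9.020


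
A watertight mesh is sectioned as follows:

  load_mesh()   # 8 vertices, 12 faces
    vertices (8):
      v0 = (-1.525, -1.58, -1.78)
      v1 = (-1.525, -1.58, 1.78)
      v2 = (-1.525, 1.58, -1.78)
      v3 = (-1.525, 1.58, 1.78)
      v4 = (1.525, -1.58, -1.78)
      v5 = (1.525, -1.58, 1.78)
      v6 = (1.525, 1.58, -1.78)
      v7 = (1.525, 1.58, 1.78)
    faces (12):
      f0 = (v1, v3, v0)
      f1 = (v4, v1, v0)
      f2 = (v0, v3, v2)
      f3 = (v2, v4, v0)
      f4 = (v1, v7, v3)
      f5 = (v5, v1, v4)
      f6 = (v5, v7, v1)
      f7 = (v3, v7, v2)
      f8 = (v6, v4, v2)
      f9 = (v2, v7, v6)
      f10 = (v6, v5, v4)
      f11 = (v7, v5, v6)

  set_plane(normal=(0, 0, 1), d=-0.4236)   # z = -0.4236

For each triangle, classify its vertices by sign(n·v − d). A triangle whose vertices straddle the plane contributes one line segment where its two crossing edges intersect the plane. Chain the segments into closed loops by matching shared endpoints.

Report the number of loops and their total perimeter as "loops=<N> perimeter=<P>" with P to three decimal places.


Straddling triangles (8 of 12):
  (v1,v3,v0) [++-] → (-1.525, -0.376004, -0.4236)–(-1.525, -1.58, -0.4236)  len=1.2040
  (v4,v1,v0) [-+-] → (0.362916, -1.58, -0.4236)–(-1.525, -1.58, -0.4236)  len=1.8879
  (v0,v3,v2) [-+-] → (-1.525, -0.376004, -0.4236)–(-1.525, 1.58, -0.4236)  len=1.9560
  (v5,v1,v4) [++-] → (0.362916, -1.58, -0.4236)–(1.525, -1.58, -0.4236)  len=1.1621
  (v3,v7,v2) [++-] → (-0.362916, 1.58, -0.4236)–(-1.525, 1.58, -0.4236)  len=1.1621
  (v2,v7,v6) [-+-] → (-0.362916, 1.58, -0.4236)–(1.525, 1.58, -0.4236)  len=1.8879
  (v6,v5,v4) [-+-] → (1.525, 0.376004, -0.4236)–(1.525, -1.58, -0.4236)  len=1.9560
  (v7,v5,v6) [++-] → (1.525, 0.376004, -0.4236)–(1.525, 1.58, -0.4236)  len=1.2040

Chained into 1 loop(s):
  loop 1: 8 segments, perimeter = 12.4200
Total perimeter = 12.420

loops=1 perimeter=12.420


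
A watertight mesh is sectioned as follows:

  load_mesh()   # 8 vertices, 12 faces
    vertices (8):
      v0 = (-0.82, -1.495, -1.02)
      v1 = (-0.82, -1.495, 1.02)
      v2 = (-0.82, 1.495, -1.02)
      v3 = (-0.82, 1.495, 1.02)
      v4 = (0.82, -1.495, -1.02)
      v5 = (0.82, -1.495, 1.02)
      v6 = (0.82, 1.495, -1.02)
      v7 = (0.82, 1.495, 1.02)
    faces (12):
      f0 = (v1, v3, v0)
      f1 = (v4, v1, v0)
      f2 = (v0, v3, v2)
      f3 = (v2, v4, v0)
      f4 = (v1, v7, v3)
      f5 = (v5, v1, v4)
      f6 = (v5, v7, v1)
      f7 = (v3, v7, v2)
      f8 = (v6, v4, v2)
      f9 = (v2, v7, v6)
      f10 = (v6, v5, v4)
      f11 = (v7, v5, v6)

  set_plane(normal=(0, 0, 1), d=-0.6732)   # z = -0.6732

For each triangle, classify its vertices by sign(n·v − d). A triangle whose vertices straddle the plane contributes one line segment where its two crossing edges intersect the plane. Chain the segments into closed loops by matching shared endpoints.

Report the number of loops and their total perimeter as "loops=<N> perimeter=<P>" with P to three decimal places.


loops=1 perimeter=9.260

Straddling triangles (8 of 12):
  (v1,v3,v0) [++-] → (-0.82, -0.9867, -0.6732)–(-0.82, -1.495, -0.6732)  len=0.5083
  (v4,v1,v0) [-+-] → (0.5412, -1.495, -0.6732)–(-0.82, -1.495, -0.6732)  len=1.3612
  (v0,v3,v2) [-+-] → (-0.82, -0.9867, -0.6732)–(-0.82, 1.495, -0.6732)  len=2.4817
  (v5,v1,v4) [++-] → (0.5412, -1.495, -0.6732)–(0.82, -1.495, -0.6732)  len=0.2788
  (v3,v7,v2) [++-] → (-0.5412, 1.495, -0.6732)–(-0.82, 1.495, -0.6732)  len=0.2788
  (v2,v7,v6) [-+-] → (-0.5412, 1.495, -0.6732)–(0.82, 1.495, -0.6732)  len=1.3612
  (v6,v5,v4) [-+-] → (0.82, 0.9867, -0.6732)–(0.82, -1.495, -0.6732)  len=2.4817
  (v7,v5,v6) [++-] → (0.82, 0.9867, -0.6732)–(0.82, 1.495, -0.6732)  len=0.5083

Chained into 1 loop(s):
  loop 1: 8 segments, perimeter = 9.2600
Total perimeter = 9.260


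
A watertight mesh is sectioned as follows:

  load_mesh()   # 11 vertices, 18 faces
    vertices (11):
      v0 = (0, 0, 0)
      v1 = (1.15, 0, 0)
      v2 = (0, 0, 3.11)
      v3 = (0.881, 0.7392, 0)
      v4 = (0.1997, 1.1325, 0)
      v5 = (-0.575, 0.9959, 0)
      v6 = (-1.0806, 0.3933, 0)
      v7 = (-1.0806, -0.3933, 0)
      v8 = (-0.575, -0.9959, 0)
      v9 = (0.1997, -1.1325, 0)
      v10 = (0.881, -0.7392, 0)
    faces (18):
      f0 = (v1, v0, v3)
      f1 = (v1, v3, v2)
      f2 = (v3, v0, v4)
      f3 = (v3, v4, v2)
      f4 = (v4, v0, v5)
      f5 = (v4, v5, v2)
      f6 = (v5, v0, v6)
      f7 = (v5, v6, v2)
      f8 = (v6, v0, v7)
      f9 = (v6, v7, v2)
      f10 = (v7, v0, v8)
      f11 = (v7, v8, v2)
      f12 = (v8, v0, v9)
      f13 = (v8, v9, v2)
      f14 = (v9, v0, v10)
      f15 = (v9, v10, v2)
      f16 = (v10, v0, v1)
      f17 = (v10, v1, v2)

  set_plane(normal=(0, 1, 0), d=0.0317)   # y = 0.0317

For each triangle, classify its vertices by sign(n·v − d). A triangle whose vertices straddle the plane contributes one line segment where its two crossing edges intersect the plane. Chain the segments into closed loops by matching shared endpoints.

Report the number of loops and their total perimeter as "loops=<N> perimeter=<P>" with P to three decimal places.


loops=1 perimeter=8.669

Straddling triangles (10 of 18):
  (v1,v0,v3) [--+] → (0.037781, 0.0317, 0)–(1.13846, 0.0317, 0)  len=1.1007
  (v1,v3,v2) [-+-] → (1.13846, 0.0317, 0)–(0.037781, 0.0317, 2.97663)  len=3.1736
  (v3,v0,v4) [+-+] → (0.037781, 0.0317, 0)–(0.00558984, 0.0317, 0)  len=0.0322
  (v3,v4,v2) [++-] → (0.00558984, 0.0317, 3.02295)–(0.037781, 0.0317, 2.97663)  len=0.0564
  (v4,v0,v5) [+-+] → (0.00558984, 0.0317, 0)–(-0.0183025, 0.0317, 0)  len=0.0239
  (v4,v5,v2) [++-] → (-0.0183025, 0.0317, 3.01101)–(0.00558984, 0.0317, 3.02295)  len=0.0267
  (v5,v0,v6) [+-+] → (-0.0183025, 0.0317, 0)–(-0.0870964, 0.0317, 0)  len=0.0688
  (v5,v6,v2) [++-] → (-0.0870964, 0.0317, 2.85933)–(-0.0183025, 0.0317, 3.01101)  len=0.1665
  (v6,v0,v7) [+--] → (-0.0870964, 0.0317, 0)–(-1.0806, 0.0317, 0)  len=0.9935
  (v6,v7,v2) [+--] → (-1.0806, 0.0317, 0)–(-0.0870964, 0.0317, 2.85933)  len=3.0270

Chained into 1 loop(s):
  loop 1: 10 segments, perimeter = 8.6694
Total perimeter = 8.669


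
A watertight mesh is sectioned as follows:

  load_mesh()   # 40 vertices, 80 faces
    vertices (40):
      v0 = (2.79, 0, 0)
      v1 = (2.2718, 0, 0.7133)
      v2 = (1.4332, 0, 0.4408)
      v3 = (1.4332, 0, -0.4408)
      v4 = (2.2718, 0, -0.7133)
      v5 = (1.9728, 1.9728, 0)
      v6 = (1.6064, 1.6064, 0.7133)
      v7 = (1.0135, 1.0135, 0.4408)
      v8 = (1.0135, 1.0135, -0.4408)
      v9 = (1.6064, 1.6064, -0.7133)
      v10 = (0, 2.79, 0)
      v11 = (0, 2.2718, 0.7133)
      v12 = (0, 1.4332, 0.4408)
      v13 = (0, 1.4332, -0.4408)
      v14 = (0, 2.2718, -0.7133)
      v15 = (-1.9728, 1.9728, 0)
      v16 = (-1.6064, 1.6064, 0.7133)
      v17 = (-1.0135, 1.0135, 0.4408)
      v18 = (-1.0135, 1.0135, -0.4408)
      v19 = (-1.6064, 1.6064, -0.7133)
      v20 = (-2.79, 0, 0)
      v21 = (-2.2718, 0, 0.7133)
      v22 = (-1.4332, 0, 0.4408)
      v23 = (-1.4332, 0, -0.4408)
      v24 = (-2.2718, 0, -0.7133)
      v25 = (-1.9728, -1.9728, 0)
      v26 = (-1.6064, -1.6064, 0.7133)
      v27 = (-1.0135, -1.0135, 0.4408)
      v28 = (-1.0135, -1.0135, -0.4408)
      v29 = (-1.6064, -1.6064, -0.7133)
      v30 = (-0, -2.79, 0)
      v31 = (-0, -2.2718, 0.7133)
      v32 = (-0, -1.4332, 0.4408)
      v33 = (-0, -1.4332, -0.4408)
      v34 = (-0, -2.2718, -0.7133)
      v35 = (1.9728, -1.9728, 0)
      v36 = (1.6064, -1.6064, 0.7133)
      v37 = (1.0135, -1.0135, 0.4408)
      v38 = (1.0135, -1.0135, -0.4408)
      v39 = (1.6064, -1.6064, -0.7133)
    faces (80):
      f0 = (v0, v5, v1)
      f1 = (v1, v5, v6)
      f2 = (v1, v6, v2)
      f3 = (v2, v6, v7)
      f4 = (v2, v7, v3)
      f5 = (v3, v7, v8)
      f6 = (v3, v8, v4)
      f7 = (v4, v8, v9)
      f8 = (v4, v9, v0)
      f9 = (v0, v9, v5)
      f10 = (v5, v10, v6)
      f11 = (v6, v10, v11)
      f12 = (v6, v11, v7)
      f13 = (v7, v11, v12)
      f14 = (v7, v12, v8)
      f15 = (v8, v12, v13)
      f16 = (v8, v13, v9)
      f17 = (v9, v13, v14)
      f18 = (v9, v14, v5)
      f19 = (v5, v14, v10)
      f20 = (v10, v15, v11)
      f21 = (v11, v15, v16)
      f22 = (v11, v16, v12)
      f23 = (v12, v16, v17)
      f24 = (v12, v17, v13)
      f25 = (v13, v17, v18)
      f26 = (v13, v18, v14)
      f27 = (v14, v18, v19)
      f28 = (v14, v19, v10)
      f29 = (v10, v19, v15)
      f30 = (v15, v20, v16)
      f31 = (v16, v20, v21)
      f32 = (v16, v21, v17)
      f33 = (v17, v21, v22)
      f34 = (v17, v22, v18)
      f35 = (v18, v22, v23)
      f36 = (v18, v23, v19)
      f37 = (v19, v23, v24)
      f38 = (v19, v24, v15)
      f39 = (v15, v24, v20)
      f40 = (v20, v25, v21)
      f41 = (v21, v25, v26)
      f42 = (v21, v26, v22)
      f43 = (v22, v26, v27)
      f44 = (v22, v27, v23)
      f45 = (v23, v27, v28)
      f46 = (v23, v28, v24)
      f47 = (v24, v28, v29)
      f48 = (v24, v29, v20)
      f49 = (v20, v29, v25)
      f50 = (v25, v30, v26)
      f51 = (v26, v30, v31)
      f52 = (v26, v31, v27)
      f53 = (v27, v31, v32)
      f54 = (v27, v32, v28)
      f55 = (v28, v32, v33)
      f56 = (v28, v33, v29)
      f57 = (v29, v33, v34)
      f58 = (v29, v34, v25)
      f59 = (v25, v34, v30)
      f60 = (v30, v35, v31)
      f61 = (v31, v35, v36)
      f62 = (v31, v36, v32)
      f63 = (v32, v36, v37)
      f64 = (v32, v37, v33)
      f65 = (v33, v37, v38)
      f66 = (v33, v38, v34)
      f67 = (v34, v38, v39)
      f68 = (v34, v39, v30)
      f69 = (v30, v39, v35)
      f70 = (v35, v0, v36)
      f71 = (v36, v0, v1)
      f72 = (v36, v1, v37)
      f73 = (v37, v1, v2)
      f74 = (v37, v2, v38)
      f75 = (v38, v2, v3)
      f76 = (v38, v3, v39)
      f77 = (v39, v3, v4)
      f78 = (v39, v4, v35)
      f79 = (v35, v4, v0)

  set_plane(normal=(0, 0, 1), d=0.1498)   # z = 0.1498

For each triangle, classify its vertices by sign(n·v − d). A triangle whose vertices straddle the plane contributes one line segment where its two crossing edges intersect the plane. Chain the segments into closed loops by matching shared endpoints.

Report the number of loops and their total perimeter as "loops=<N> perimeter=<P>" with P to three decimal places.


loops=2 perimeter=25.192

Straddling triangles (32 of 80):
  (v0,v5,v1) [--+] → (2.03559, 1.55849, 0.1498)–(2.68117, 0, 0.1498)  len=1.6869
  (v1,v5,v6) [+-+] → (2.03559, 1.55849, 0.1498)–(1.89585, 1.89585, 0.1498)  len=0.3652
  (v2,v7,v3) [++-] → (1.15204, 0.678962, 0.1498)–(1.4332, 0, 0.1498)  len=0.7349
  (v3,v7,v8) [-+-] → (1.15204, 0.678962, 0.1498)–(1.0135, 1.0135, 0.1498)  len=0.3621
  (v5,v10,v6) [--+] → (0.33736, 2.54143, 0.1498)–(1.89585, 1.89585, 0.1498)  len=1.6869
  (v6,v10,v11) [+-+] → (0.33736, 2.54143, 0.1498)–(0, 2.68117, 0.1498)  len=0.3652
  (v7,v12,v8) [++-] → (0.334538, 1.29466, 0.1498)–(1.0135, 1.0135, 0.1498)  len=0.7349
  (v8,v12,v13) [-+-] → (0.334538, 1.29466, 0.1498)–(0, 1.4332, 0.1498)  len=0.3621
  (v10,v15,v11) [--+] → (-1.55849, 2.03559, 0.1498)–(0, 2.68117, 0.1498)  len=1.6869
  (v11,v15,v16) [+-+] → (-1.55849, 2.03559, 0.1498)–(-1.89585, 1.89585, 0.1498)  len=0.3652
  (v12,v17,v13) [++-] → (-0.678962, 1.15204, 0.1498)–(0, 1.4332, 0.1498)  len=0.7349
  (v13,v17,v18) [-+-] → (-0.678962, 1.15204, 0.1498)–(-1.0135, 1.0135, 0.1498)  len=0.3621
  (v15,v20,v16) [--+] → (-2.54143, 0.33736, 0.1498)–(-1.89585, 1.89585, 0.1498)  len=1.6869
  (v16,v20,v21) [+-+] → (-2.54143, 0.33736, 0.1498)–(-2.68117, 0, 0.1498)  len=0.3652
  (v17,v22,v18) [++-] → (-1.29466, 0.334538, 0.1498)–(-1.0135, 1.0135, 0.1498)  len=0.7349
  (v18,v22,v23) [-+-] → (-1.29466, 0.334538, 0.1498)–(-1.4332, 0, 0.1498)  len=0.3621
  (v20,v25,v21) [--+] → (-2.03559, -1.55849, 0.1498)–(-2.68117, 0, 0.1498)  len=1.6869
  (v21,v25,v26) [+-+] → (-2.03559, -1.55849, 0.1498)–(-1.89585, -1.89585, 0.1498)  len=0.3652
  (v22,v27,v23) [++-] → (-1.15204, -0.678962, 0.1498)–(-1.4332, 0, 0.1498)  len=0.7349
  (v23,v27,v28) [-+-] → (-1.15204, -0.678962, 0.1498)–(-1.0135, -1.0135, 0.1498)  len=0.3621
  (v25,v30,v26) [--+] → (-0.33736, -2.54143, 0.1498)–(-1.89585, -1.89585, 0.1498)  len=1.6869
  (v26,v30,v31) [+-+] → (-0.33736, -2.54143, 0.1498)–(0, -2.68117, 0.1498)  len=0.3652
  (v27,v32,v28) [++-] → (-0.334538, -1.29466, 0.1498)–(-1.0135, -1.0135, 0.1498)  len=0.7349
  (v28,v32,v33) [-+-] → (-0.334538, -1.29466, 0.1498)–(0, -1.4332, 0.1498)  len=0.3621
  (v30,v35,v31) [--+] → (1.55849, -2.03559, 0.1498)–(0, -2.68117, 0.1498)  len=1.6869
  (v31,v35,v36) [+-+] → (1.55849, -2.03559, 0.1498)–(1.89585, -1.89585, 0.1498)  len=0.3652
  (v32,v37,v33) [++-] → (0.678962, -1.15204, 0.1498)–(0, -1.4332, 0.1498)  len=0.7349
  (v33,v37,v38) [-+-] → (0.678962, -1.15204, 0.1498)–(1.0135, -1.0135, 0.1498)  len=0.3621
  (v35,v0,v36) [--+] → (2.54143, -0.33736, 0.1498)–(1.89585, -1.89585, 0.1498)  len=1.6869
  (v36,v0,v1) [+-+] → (2.54143, -0.33736, 0.1498)–(2.68117, 0, 0.1498)  len=0.3652
  (v37,v2,v38) [++-] → (1.29466, -0.334538, 0.1498)–(1.0135, -1.0135, 0.1498)  len=0.7349
  (v38,v2,v3) [-+-] → (1.29466, -0.334538, 0.1498)–(1.4332, 0, 0.1498)  len=0.3621

Chained into 2 loop(s):
  loop 1: 16 segments, perimeter = 16.4165
  loop 2: 16 segments, perimeter = 8.7757
Total perimeter = 25.192


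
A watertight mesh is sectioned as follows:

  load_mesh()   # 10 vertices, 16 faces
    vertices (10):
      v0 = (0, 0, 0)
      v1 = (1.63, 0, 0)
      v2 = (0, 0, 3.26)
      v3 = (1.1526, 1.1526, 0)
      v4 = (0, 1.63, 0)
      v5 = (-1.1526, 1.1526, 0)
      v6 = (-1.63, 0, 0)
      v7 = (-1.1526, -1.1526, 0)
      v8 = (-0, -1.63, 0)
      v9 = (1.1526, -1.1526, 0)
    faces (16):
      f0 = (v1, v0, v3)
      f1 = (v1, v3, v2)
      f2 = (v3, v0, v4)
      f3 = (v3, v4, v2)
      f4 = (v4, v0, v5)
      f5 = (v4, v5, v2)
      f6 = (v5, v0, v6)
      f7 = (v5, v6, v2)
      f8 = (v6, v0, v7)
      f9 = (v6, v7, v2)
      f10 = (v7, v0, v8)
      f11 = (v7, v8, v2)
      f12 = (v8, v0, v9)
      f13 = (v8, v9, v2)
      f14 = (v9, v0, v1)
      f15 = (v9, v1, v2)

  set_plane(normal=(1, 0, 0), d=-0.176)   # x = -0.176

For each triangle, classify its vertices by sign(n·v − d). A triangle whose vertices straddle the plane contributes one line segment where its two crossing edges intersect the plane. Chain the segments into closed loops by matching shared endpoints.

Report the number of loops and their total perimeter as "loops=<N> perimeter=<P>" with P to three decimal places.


Straddling triangles (8 of 16):
  (v4,v0,v5) [++-] → (-0.176, 0.176, 0)–(-0.176, 1.5571, 0)  len=1.3811
  (v4,v5,v2) [+-+] → (-0.176, 1.5571, 0)–(-0.176, 0.176, 2.7622)  len=3.0882
  (v5,v0,v6) [-+-] → (-0.176, 0.176, 0)–(-0.176, 0, 0)  len=0.1760
  (v5,v6,v2) [--+] → (-0.176, 0, 2.908)–(-0.176, 0.176, 2.7622)  len=0.2285
  (v6,v0,v7) [-+-] → (-0.176, 0, 0)–(-0.176, -0.176, 0)  len=0.1760
  (v6,v7,v2) [--+] → (-0.176, -0.176, 2.7622)–(-0.176, 0, 2.908)  len=0.2285
  (v7,v0,v8) [-++] → (-0.176, -0.176, 0)–(-0.176, -1.5571, 0)  len=1.3811
  (v7,v8,v2) [-++] → (-0.176, -1.5571, 0)–(-0.176, -0.176, 2.7622)  len=3.0882

Chained into 1 loop(s):
  loop 1: 8 segments, perimeter = 9.7478
Total perimeter = 9.748

loops=1 perimeter=9.748


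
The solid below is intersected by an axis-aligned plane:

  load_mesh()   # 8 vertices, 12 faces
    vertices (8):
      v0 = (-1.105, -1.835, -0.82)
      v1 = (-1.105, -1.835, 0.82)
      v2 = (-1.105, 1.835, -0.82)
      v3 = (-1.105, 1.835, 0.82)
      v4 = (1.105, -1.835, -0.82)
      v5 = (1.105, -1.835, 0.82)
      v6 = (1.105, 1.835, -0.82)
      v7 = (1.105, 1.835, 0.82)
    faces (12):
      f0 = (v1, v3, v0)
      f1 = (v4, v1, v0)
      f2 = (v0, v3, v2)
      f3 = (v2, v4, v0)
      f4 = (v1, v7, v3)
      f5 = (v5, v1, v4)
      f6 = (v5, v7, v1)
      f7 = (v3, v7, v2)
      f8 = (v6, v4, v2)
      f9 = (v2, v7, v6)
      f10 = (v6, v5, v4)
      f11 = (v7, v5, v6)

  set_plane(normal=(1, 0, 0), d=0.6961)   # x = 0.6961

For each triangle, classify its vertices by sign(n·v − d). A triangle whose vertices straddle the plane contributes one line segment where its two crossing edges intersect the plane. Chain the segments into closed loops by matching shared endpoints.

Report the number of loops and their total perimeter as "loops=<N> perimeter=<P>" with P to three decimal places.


loops=1 perimeter=10.620

Straddling triangles (8 of 12):
  (v4,v1,v0) [+--] → (0.6961, -1.835, -0.516563)–(0.6961, -1.835, -0.82)  len=0.3034
  (v2,v4,v0) [-+-] → (0.6961, -1.15597, -0.82)–(0.6961, -1.835, -0.82)  len=0.6790
  (v1,v7,v3) [-+-] → (0.6961, 1.15597, 0.82)–(0.6961, 1.835, 0.82)  len=0.6790
  (v5,v1,v4) [+-+] → (0.6961, -1.835, 0.82)–(0.6961, -1.835, -0.516563)  len=1.3366
  (v5,v7,v1) [++-] → (0.6961, 1.15597, 0.82)–(0.6961, -1.835, 0.82)  len=2.9910
  (v3,v7,v2) [-+-] → (0.6961, 1.835, 0.82)–(0.6961, 1.835, 0.516563)  len=0.3034
  (v6,v4,v2) [++-] → (0.6961, -1.15597, -0.82)–(0.6961, 1.835, -0.82)  len=2.9910
  (v2,v7,v6) [-++] → (0.6961, 1.835, 0.516563)–(0.6961, 1.835, -0.82)  len=1.3366

Chained into 1 loop(s):
  loop 1: 8 segments, perimeter = 10.6200
Total perimeter = 10.620


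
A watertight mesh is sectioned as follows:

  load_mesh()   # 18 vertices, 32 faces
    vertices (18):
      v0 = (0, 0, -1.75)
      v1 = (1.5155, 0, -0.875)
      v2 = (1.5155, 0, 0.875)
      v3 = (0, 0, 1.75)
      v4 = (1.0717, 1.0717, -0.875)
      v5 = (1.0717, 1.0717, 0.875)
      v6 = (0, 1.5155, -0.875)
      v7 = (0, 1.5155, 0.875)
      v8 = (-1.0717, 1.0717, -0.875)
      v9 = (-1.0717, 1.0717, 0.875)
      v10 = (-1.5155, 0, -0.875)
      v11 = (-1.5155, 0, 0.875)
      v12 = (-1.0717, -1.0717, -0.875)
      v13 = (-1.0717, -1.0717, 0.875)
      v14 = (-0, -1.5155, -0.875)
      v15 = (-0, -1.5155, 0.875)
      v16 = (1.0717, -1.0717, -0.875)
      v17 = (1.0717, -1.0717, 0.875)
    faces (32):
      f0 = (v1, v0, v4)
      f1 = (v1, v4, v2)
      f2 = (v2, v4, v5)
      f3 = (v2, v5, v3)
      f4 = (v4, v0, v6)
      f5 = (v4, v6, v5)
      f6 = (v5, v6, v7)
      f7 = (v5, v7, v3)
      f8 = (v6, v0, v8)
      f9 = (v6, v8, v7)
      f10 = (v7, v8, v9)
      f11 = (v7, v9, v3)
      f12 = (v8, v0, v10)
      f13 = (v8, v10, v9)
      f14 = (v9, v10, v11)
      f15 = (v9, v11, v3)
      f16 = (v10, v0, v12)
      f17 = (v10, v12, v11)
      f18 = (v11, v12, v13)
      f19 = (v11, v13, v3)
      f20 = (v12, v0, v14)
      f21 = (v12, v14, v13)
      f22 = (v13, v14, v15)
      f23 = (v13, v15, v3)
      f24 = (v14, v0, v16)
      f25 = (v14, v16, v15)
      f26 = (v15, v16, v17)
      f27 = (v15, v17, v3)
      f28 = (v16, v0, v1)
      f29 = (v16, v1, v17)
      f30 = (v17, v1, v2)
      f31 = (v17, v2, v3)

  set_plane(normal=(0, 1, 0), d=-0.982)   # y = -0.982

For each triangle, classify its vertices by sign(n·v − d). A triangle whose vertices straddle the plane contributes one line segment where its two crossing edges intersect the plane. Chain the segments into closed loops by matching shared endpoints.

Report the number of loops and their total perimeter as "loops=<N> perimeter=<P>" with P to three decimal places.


Straddling triangles (12 of 32):
  (v10,v0,v12) [++-] → (-0.982, -0.982, -0.948236)–(-1.10885, -0.982, -0.875)  len=0.1465
  (v10,v12,v11) [+-+] → (-1.10885, -0.982, -0.875)–(-1.10885, -0.982, -0.728527)  len=0.1465
  (v11,v12,v13) [+--] → (-1.10885, -0.982, -0.728527)–(-1.10885, -0.982, 0.875)  len=1.6035
  (v11,v13,v3) [+-+] → (-1.10885, -0.982, 0.875)–(-0.982, -0.982, 0.948236)  len=0.1465
  (v12,v0,v14) [-+-] → (-0.982, -0.982, -0.948236)–(0, -0.982, -1.18303)  len=1.0097
  (v13,v15,v3) [--+] → (0, -0.982, 1.18303)–(-0.982, -0.982, 0.948236)  len=1.0097
  (v14,v0,v16) [-+-] → (0, -0.982, -1.18303)–(0.982, -0.982, -0.948236)  len=1.0097
  (v15,v17,v3) [--+] → (0.982, -0.982, 0.948236)–(0, -0.982, 1.18303)  len=1.0097
  (v16,v0,v1) [-++] → (0.982, -0.982, -0.948236)–(1.10885, -0.982, -0.875)  len=0.1465
  (v16,v1,v17) [-+-] → (1.10885, -0.982, -0.875)–(1.10885, -0.982, 0.728527)  len=1.6035
  (v17,v1,v2) [-++] → (1.10885, -0.982, 0.728527)–(1.10885, -0.982, 0.875)  len=0.1465
  (v17,v2,v3) [-++] → (1.10885, -0.982, 0.875)–(0.982, -0.982, 0.948236)  len=0.1465

Chained into 1 loop(s):
  loop 1: 12 segments, perimeter = 8.1246
Total perimeter = 8.125

loops=1 perimeter=8.125


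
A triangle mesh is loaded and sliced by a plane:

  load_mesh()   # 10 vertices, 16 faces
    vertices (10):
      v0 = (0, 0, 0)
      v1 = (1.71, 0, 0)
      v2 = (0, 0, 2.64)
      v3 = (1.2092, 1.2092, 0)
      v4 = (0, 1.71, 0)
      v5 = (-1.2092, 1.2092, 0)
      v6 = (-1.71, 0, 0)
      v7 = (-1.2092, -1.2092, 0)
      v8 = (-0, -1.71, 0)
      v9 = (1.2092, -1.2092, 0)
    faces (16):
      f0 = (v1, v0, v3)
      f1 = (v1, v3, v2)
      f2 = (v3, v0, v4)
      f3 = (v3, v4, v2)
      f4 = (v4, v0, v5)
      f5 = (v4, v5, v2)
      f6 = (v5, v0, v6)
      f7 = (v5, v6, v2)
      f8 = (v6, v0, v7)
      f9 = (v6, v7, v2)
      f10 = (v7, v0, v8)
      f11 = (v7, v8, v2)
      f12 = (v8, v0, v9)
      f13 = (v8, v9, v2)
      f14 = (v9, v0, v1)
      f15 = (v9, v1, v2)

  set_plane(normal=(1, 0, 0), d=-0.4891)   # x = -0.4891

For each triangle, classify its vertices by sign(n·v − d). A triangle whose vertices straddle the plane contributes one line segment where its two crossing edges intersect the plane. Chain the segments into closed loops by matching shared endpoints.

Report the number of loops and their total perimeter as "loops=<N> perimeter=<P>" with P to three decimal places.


loops=1 perimeter=7.922

Straddling triangles (8 of 16):
  (v4,v0,v5) [++-] → (-0.4891, 0.4891, 0)–(-0.4891, 1.50744, 0)  len=1.0183
  (v4,v5,v2) [+-+] → (-0.4891, 1.50744, 0)–(-0.4891, 0.4891, 1.57217)  len=1.8732
  (v5,v0,v6) [-+-] → (-0.4891, 0.4891, 0)–(-0.4891, 0, 0)  len=0.4891
  (v5,v6,v2) [--+] → (-0.4891, 0, 1.8849)–(-0.4891, 0.4891, 1.57217)  len=0.5805
  (v6,v0,v7) [-+-] → (-0.4891, 0, 0)–(-0.4891, -0.4891, 0)  len=0.4891
  (v6,v7,v2) [--+] → (-0.4891, -0.4891, 1.57217)–(-0.4891, 0, 1.8849)  len=0.5805
  (v7,v0,v8) [-++] → (-0.4891, -0.4891, 0)–(-0.4891, -1.50744, 0)  len=1.0183
  (v7,v8,v2) [-++] → (-0.4891, -1.50744, 0)–(-0.4891, -0.4891, 1.57217)  len=1.8732

Chained into 1 loop(s):
  loop 1: 8 segments, perimeter = 7.9223
Total perimeter = 7.922


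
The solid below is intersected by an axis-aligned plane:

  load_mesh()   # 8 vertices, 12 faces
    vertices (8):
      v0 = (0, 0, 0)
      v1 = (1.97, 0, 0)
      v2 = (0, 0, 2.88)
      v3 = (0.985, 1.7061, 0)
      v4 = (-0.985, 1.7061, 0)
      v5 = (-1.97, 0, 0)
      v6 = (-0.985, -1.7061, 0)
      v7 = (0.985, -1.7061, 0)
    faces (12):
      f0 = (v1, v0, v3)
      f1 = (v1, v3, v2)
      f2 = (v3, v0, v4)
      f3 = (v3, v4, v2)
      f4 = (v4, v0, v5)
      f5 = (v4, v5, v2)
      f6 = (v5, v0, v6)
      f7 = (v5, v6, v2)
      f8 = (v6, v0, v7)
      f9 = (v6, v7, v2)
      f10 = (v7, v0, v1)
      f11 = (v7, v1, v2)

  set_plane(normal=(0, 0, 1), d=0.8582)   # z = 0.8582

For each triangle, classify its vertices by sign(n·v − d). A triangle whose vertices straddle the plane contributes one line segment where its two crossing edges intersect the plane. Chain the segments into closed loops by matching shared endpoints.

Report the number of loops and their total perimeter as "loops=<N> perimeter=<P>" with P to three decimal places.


Straddling triangles (6 of 12):
  (v1,v3,v2) [--+] → (0.691484, 1.19771, 0.8582)–(1.38297, 0, 0.8582)  len=1.3830
  (v3,v4,v2) [--+] → (-0.691484, 1.19771, 0.8582)–(0.691484, 1.19771, 0.8582)  len=1.3830
  (v4,v5,v2) [--+] → (-1.38297, 0, 0.8582)–(-0.691484, 1.19771, 0.8582)  len=1.3830
  (v5,v6,v2) [--+] → (-0.691484, -1.19771, 0.8582)–(-1.38297, 0, 0.8582)  len=1.3830
  (v6,v7,v2) [--+] → (0.691484, -1.19771, 0.8582)–(-0.691484, -1.19771, 0.8582)  len=1.3830
  (v7,v1,v2) [--+] → (1.38297, 0, 0.8582)–(0.691484, -1.19771, 0.8582)  len=1.3830

Chained into 1 loop(s):
  loop 1: 6 segments, perimeter = 8.2979
Total perimeter = 8.298

loops=1 perimeter=8.298


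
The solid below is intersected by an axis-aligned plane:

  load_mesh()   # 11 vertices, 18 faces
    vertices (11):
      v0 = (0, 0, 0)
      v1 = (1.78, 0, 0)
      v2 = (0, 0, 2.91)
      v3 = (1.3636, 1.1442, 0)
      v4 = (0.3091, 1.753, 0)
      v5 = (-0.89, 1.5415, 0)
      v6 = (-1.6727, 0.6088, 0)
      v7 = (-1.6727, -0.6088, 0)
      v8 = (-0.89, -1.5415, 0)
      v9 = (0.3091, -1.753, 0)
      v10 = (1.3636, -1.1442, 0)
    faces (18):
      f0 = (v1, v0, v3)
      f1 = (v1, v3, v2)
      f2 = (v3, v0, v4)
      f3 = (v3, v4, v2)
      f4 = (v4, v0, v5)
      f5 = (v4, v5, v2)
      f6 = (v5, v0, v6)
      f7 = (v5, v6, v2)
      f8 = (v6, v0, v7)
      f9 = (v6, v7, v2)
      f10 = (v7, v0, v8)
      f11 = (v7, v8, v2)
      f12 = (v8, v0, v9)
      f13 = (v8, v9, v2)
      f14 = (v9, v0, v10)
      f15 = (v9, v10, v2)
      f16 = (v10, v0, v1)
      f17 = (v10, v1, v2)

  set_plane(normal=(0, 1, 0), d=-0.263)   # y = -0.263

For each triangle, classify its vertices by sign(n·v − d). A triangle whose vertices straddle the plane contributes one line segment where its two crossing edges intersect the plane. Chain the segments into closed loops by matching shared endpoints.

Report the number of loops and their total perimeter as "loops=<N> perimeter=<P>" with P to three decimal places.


loops=1 perimeter=9.403

Straddling triangles (10 of 18):
  (v6,v0,v7) [++-] → (-0.722602, -0.263, 0)–(-1.6727, -0.263, 0)  len=0.9501
  (v6,v7,v2) [+-+] → (-1.6727, -0.263, 0)–(-0.722602, -0.263, 1.65289)  len=1.9065
  (v7,v0,v8) [-+-] → (-0.722602, -0.263, 0)–(-0.151846, -0.263, 0)  len=0.5708
  (v7,v8,v2) [--+] → (-0.151846, -0.263, 2.41352)–(-0.722602, -0.263, 1.65289)  len=0.9510
  (v8,v0,v9) [-+-] → (-0.151846, -0.263, 0)–(0.0463738, -0.263, 0)  len=0.1982
  (v8,v9,v2) [--+] → (0.0463738, -0.263, 2.47342)–(-0.151846, -0.263, 2.41352)  len=0.2071
  (v9,v0,v10) [-+-] → (0.0463738, -0.263, 0)–(0.31343, -0.263, 0)  len=0.2671
  (v9,v10,v2) [--+] → (0.31343, -0.263, 2.24112)–(0.0463738, -0.263, 2.47342)  len=0.3539
  (v10,v0,v1) [-++] → (0.31343, -0.263, 0)–(1.68429, -0.263, 0)  len=1.3709
  (v10,v1,v2) [-++] → (1.68429, -0.263, 0)–(0.31343, -0.263, 2.24112)  len=2.6271

Chained into 1 loop(s):
  loop 1: 10 segments, perimeter = 9.4026
Total perimeter = 9.403


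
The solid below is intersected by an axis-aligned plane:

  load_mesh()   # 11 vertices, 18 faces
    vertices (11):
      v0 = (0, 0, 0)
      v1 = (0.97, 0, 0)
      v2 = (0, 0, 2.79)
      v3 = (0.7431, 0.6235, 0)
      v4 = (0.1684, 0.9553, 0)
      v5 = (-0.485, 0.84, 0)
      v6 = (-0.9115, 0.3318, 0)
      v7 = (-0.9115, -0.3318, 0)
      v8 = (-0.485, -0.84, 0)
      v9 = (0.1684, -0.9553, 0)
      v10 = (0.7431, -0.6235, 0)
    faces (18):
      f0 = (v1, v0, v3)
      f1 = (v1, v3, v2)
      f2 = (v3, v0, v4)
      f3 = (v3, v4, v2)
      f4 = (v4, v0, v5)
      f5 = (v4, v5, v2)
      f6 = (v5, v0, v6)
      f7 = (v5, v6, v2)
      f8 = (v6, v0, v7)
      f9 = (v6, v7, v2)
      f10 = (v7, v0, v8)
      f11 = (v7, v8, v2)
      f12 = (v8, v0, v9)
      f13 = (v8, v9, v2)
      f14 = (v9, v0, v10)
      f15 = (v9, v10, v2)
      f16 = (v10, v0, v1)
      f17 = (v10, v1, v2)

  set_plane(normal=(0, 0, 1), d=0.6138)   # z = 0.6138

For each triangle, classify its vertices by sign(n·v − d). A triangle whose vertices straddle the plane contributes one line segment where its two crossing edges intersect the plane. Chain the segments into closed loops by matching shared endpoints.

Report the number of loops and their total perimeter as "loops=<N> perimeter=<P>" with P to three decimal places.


loops=1 perimeter=4.658

Straddling triangles (9 of 18):
  (v1,v3,v2) [--+] → (0.579618, 0.48633, 0.6138)–(0.7566, 0, 0.6138)  len=0.5175
  (v3,v4,v2) [--+] → (0.131352, 0.745134, 0.6138)–(0.579618, 0.48633, 0.6138)  len=0.5176
  (v4,v5,v2) [--+] → (-0.3783, 0.6552, 0.6138)–(0.131352, 0.745134, 0.6138)  len=0.5175
  (v5,v6,v2) [--+] → (-0.71097, 0.258804, 0.6138)–(-0.3783, 0.6552, 0.6138)  len=0.5175
  (v6,v7,v2) [--+] → (-0.71097, -0.258804, 0.6138)–(-0.71097, 0.258804, 0.6138)  len=0.5176
  (v7,v8,v2) [--+] → (-0.3783, -0.6552, 0.6138)–(-0.71097, -0.258804, 0.6138)  len=0.5175
  (v8,v9,v2) [--+] → (0.131352, -0.745134, 0.6138)–(-0.3783, -0.6552, 0.6138)  len=0.5175
  (v9,v10,v2) [--+] → (0.579618, -0.48633, 0.6138)–(0.131352, -0.745134, 0.6138)  len=0.5176
  (v10,v1,v2) [--+] → (0.7566, 0, 0.6138)–(0.579618, -0.48633, 0.6138)  len=0.5175

Chained into 1 loop(s):
  loop 1: 9 segments, perimeter = 4.6579
Total perimeter = 4.658
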